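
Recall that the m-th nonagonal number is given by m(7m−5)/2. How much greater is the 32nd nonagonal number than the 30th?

32·(7·32 − 5)/2 = 3504 and 30·(7·30 − 5)/2 = 3075.
Difference: 3504 − 3075 = 429.

429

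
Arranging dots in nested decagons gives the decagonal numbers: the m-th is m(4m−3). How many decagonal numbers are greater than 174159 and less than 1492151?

402

The n-th decagonal number is n(4n−3).
Smallest index with value > 174159: n = 210 (giving 175770).
Largest index with value < 1492151: n = 611 (giving 1491451).
Indices 210 through 611: 402 terms.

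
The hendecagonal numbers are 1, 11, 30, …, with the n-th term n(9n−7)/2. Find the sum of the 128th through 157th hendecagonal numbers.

Σ i(9i−7)/2 = (9Σi² − 7Σi) / 2 over i = 128..157.
Σi = 12403 − 8128 = 4275 and Σi² = 1302315 − 690880 = 611435.
(9·611435 − 7·4275) / 2 = 5472990/2 = 2736495.

2736495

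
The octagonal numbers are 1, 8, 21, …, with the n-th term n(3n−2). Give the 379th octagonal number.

430165

The 379th octagonal number is n(3n−2) with n = 379.
379·(3·379 − 2) = 379·1135 = 430165.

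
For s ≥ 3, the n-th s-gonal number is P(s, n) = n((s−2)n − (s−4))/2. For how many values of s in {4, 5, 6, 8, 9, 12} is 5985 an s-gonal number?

s = 4: P(4, 77) = 5929 and P(4, 78) = 6084; 5985 is not s-gonal.
s = 5: P(5, 63) = 5922 and P(5, 64) = 6112; 5985 is not s-gonal.
s = 6: P(6, 54) = 5778 and P(6, 55) = 5995; 5985 is not s-gonal.
s = 8: P(8, 45) = 5985. ✓
s = 9: P(9, 41) = 5781 and P(9, 42) = 6069; 5985 is not s-gonal.
s = 12: P(12, 35) = 5985. ✓
Hits: s ∈ {8, 12} → 2.

2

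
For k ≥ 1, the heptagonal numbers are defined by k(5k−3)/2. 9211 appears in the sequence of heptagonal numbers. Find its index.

Set n(5n−3)/2 = 9211, giving 5n² − 3n − 18422 = 0.
So n = (3 + 607) / 10 = 610/10 = 61.

61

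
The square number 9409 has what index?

97

We need n² = 9409, so n = √9409 = 97.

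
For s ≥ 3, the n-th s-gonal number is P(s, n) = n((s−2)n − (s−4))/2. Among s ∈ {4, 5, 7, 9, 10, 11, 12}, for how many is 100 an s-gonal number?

1

s = 4: P(4, 10) = 100. ✓
s = 5: P(5, 8) = 92 and P(5, 9) = 117; 100 is not s-gonal.
s = 7: P(7, 6) = 81 and P(7, 7) = 112; 100 is not s-gonal.
s = 9: P(9, 5) = 75 and P(9, 6) = 111; 100 is not s-gonal.
s = 10: P(10, 5) = 85 and P(10, 6) = 126; 100 is not s-gonal.
s = 11: P(11, 5) = 95 and P(11, 6) = 141; 100 is not s-gonal.
s = 12: P(12, 4) = 64 and P(12, 5) = 105; 100 is not s-gonal.
Hits: s ∈ {4} → 1.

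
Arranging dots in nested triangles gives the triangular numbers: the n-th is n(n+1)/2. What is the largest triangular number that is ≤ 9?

Solve n(n+1)/2 ≤ 9 for integer n.
n = 3 gives 6 ≤ 9, while n = 4 gives 10 > 9; so the answer is 6.

6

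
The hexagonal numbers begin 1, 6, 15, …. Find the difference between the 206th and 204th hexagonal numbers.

206·(2·206 − 1) = 84666 and 204·(2·204 − 1) = 83028.
Difference: 84666 − 83028 = 1638.

1638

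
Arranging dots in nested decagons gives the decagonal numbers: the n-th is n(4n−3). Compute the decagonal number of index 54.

The 54th decagonal number is n(4n−3) with n = 54.
54·(4·54 − 3) = 54·213 = 11502.

11502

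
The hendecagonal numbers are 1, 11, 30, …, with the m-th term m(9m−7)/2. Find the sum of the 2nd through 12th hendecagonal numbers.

2651

Σ i(9i−7)/2 = (9Σi² − 7Σi) / 2 over i = 2..12.
Σi = 78 − 1 = 77 and Σi² = 650 − 1 = 649.
(9·649 − 7·77) / 2 = 5302/2 = 2651.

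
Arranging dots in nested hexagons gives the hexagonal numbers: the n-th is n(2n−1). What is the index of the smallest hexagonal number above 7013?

60

Solve n(2n−1) > 7013 for integer n.
The largest n with value ≤ 7013 is 59 (since 6903 ≤ 7013 < 7140), so the first above is n = 60, value 7140.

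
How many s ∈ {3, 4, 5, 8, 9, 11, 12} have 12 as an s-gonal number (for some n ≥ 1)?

s = 3: P(3, 4) = 10 and P(3, 5) = 15; 12 is not s-gonal.
s = 4: P(4, 3) = 9 and P(4, 4) = 16; 12 is not s-gonal.
s = 5: P(5, 3) = 12. ✓
s = 8: P(8, 2) = 8 and P(8, 3) = 21; 12 is not s-gonal.
s = 9: P(9, 2) = 9 and P(9, 3) = 24; 12 is not s-gonal.
s = 11: P(11, 2) = 11 and P(11, 3) = 30; 12 is not s-gonal.
s = 12: P(12, 2) = 12. ✓
Hits: s ∈ {5, 12} → 2.

2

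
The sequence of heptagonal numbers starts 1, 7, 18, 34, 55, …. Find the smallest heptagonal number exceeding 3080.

Solve n(5n−3)/2 > 3080 for integer n.
The largest n with value ≤ 3080 is 35 (since 3010 ≤ 3080 < 3186), so the first above is n = 36, value 3186.

3186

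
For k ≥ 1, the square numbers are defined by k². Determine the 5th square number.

25

The 5th square number is n² with n = 5.
5² = 25.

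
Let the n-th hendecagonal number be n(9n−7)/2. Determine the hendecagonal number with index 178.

141955

The 178th hendecagonal number is n(9n−7)/2 with n = 178.
178·(9·178 − 7)/2 = 178·1595/2 = 141955.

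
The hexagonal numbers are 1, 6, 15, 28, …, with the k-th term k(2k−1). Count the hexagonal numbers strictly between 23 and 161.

The n-th hexagonal number is n(2n−1).
Smallest index with value > 23: n = 4 (giving 28).
Largest index with value < 161: n = 9 (giving 153).
Indices 4 through 9: 6 terms.

6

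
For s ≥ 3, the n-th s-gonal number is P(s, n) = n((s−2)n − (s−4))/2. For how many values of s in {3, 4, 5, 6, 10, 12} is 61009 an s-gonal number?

s = 3: P(3, 348) = 60726 and P(3, 349) = 61075; 61009 is not s-gonal.
s = 4: P(4, 247) = 61009. ✓
s = 5: P(5, 201) = 60501 and P(5, 202) = 61105; 61009 is not s-gonal.
s = 6: P(6, 174) = 60378 and P(6, 175) = 61075; 61009 is not s-gonal.
s = 10: P(10, 123) = 60147 and P(10, 124) = 61132; 61009 is not s-gonal.
s = 12: P(12, 110) = 60060 and P(12, 111) = 61161; 61009 is not s-gonal.
Hits: s ∈ {4} → 1.

1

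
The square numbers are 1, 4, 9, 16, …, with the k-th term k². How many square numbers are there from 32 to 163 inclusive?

7

The n-th square number is n².
Smallest index with value ≥ 32: n = 6 (giving 36).
Largest index with value ≤ 163: n = 12 (giving 144).
Indices 6 through 12: 7 terms.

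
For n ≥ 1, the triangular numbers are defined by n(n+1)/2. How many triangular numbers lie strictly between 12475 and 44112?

The n-th triangular number is n(n+1)/2.
Smallest index with value > 12475: n = 158 (giving 12561).
Largest index with value < 44112: n = 296 (giving 43956).
Indices 158 through 296: 139 terms.

139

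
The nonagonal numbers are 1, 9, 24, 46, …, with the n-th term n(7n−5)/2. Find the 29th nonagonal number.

29·(7·29 − 5)/2 = 29·198/2 = 29·99 = 2871.

2871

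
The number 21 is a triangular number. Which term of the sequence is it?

6

Set n(n+1)/2 = 21, giving n² + n − 42 = 0.
So n = (-1 + 13) / 2 = 12/2 = 6.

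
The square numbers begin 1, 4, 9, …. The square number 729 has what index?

We need n² = 729, so n = √729 = 27.
Check: 27² = 729. ✓

27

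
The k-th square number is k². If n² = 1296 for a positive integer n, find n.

36

We need n² = 1296, so n = √1296 = 36.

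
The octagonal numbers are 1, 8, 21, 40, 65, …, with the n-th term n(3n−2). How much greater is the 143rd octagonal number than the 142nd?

853

Consecutive octagonal numbers differ by 6n − 5: here 6·143 − 5 = 853.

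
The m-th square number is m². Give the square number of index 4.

The 4th square number is n² with n = 4.
4² = 16.

16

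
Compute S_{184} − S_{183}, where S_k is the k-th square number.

n² − (n−1)² = 2n − 1, so 184² − 183² = 2·184 − 1 = 367.

367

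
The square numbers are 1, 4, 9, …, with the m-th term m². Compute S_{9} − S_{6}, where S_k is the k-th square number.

45

9² = 81 and 6² = 36.
Difference: 81 − 36 = 45.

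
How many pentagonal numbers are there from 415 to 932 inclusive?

The n-th pentagonal number is n(3n−1)/2.
Smallest index with value ≥ 415: n = 17 (giving 425).
Largest index with value ≤ 932: n = 25 (giving 925).
Indices 17 through 25: 9 terms.

9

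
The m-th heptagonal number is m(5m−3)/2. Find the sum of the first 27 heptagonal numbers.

Σ i(5i−3)/2 = (5Σi² − 3Σi) / 2 over i = 1..27.
Σi = 378 and Σi² = 6930.
(5·6930 − 3·378) / 2 = 33516/2 = 16758.

16758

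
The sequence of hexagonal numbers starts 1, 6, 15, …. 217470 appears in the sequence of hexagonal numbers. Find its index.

Set n(2n−1) = 217470, giving 2n² − n − 217470 = 0.
The discriminant is 1 + 8·217470 = 1739761, and √1739761 = 1319.
So n = (1 + 1319) / 4 = 1320/4 = 330.
Check: 330·(2·330 − 1) = 217470. ✓

330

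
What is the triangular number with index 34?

595

The 34th triangular number is n(n+1)/2 with n = 34.
34·35/2 = 1190/2 = 595.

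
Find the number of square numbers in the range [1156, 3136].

23

The n-th square number is n².
Smallest index with value ≥ 1156: n = 34 (giving 1156).
Largest index with value ≤ 3136: n = 56 (giving 3136).
Indices 34 through 56: 23 terms.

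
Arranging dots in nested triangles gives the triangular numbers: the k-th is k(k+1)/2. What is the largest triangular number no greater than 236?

231

Solve n(n+1)/2 ≤ 236 for integer n.
n = 21 gives 231 ≤ 236, while n = 22 gives 253 > 236; so the answer is 231.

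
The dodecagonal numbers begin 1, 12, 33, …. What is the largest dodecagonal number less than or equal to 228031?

Solve n(5n−4) ≤ 228031 for integer n.
n = 213 gives 225993 ≤ 228031, while n = 214 gives 228124 > 228031; so the answer is 225993.

225993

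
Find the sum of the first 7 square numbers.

140

Σ_{i=1}^{7} i² = 7·8·15/6 = 140.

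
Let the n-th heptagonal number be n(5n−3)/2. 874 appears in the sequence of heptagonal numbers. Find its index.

19

Set n(5n−3)/2 = 874, giving 5n² − 3n − 1748 = 0.
The discriminant is 9 + 40·874 = 34969, and √34969 = 187.
So n = (3 + 187) / 10 = 190/10 = 19.
Check: 19·(5·19 − 3)/2 = 874. ✓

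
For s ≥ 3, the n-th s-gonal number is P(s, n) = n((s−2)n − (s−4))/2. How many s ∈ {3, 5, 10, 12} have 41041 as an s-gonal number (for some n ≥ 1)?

s = 3: P(3, 286) = 41041. ✓
s = 5: P(5, 165) = 40755 and P(5, 166) = 41251; 41041 is not s-gonal.
s = 10: P(10, 101) = 40501 and P(10, 102) = 41310; 41041 is not s-gonal.
s = 12: P(12, 91) = 41041. ✓
Hits: s ∈ {3, 12} → 2.

2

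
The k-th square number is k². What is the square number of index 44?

1936

The 44th square number is n² with n = 44.
44² = 1936.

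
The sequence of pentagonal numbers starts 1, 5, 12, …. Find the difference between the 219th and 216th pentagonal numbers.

1956

219·(3·219 − 1)/2 = 71832 and 216·(3·216 − 1)/2 = 69876.
Difference: 71832 − 69876 = 1956.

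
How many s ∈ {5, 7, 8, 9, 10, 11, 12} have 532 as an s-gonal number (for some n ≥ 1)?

1

s = 5: P(5, 19) = 532. ✓
s = 7: P(7, 14) = 469 and P(7, 15) = 540; 532 is not s-gonal.
s = 8: P(8, 13) = 481 and P(8, 14) = 560; 532 is not s-gonal.
s = 9: P(9, 12) = 474 and P(9, 13) = 559; 532 is not s-gonal.
s = 10: P(10, 11) = 451 and P(10, 12) = 540; 532 is not s-gonal.
s = 11: P(11, 11) = 506 and P(11, 12) = 606; 532 is not s-gonal.
s = 12: P(12, 10) = 460 and P(12, 11) = 561; 532 is not s-gonal.
Hits: s ∈ {5} → 1.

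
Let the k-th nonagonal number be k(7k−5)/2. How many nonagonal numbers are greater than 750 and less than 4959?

22

The n-th nonagonal number is n(7n−5)/2.
Smallest index with value > 750: n = 16 (giving 856).
Largest index with value < 4959: n = 37 (giving 4699).
Indices 16 through 37: 22 terms.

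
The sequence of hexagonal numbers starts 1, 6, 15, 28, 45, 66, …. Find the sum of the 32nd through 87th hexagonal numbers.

422436

Σ i(2i−1) = 2Σi² − Σi over i = 32..87.
Σi = 3828 − 496 = 3332 and Σi² = 223300 − 10416 = 212884.
2·212884 − 1·3332 = 422436.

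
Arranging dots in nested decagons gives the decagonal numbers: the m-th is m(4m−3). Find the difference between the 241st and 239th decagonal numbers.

241·(4·241 − 3) = 231601 and 239·(4·239 − 3) = 227767.
Difference: 231601 − 227767 = 3834.

3834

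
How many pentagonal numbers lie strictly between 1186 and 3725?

The n-th pentagonal number is n(3n−1)/2.
Smallest index with value > 1186: n = 29 (giving 1247).
Largest index with value < 3725: n = 49 (giving 3577).
Indices 29 through 49: 21 terms.

21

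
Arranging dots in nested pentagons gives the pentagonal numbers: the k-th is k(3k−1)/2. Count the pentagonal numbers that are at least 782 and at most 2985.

The n-th pentagonal number is n(3n−1)/2.
Smallest index with value ≥ 782: n = 23 (giving 782).
Largest index with value ≤ 2985: n = 44 (giving 2882).
Indices 23 through 44: 22 terms.

22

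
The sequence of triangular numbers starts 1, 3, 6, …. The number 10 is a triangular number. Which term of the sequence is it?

4

Set n(n+1)/2 = 10, giving n² + n − 20 = 0.
The discriminant is 1 + 8·10 = 81, and √81 = 9.
So n = (-1 + 9) / 2 = 8/2 = 4.
Check: 4·5/2 = 10. ✓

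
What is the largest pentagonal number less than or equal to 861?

Solve n(3n−1)/2 ≤ 861 for integer n.
n = 24 gives 852 ≤ 861, while n = 25 gives 925 > 861; so the answer is 852.

852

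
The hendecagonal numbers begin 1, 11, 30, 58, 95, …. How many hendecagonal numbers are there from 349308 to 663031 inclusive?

The n-th hendecagonal number is n(9n−7)/2.
Smallest index with value ≥ 349308: n = 279 (giving 349308).
Largest index with value ≤ 663031: n = 384 (giving 662208).
Indices 279 through 384: 106 terms.

106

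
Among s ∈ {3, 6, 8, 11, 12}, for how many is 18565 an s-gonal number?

1

s = 3: P(3, 192) = 18528 and P(3, 193) = 18721; 18565 is not s-gonal.
s = 6: P(6, 96) = 18336 and P(6, 97) = 18721; 18565 is not s-gonal.
s = 8: P(8, 79) = 18565. ✓
s = 11: P(11, 64) = 18208 and P(11, 65) = 18785; 18565 is not s-gonal.
s = 12: P(12, 61) = 18361 and P(12, 62) = 18972; 18565 is not s-gonal.
Hits: s ∈ {8} → 1.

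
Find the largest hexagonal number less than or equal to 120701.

119805

Solve n(2n−1) ≤ 120701 for integer n.
n = 245 gives 119805 ≤ 120701, while n = 246 gives 120786 > 120701; so the answer is 119805.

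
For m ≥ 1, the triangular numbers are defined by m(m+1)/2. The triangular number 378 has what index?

Set n(n+1)/2 = 378, giving n² + n − 756 = 0.
So n = (-1 + 55) / 2 = 54/2 = 27.

27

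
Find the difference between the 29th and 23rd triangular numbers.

29·30/2 = 435 and 23·24/2 = 276.
Difference: 435 − 276 = 159.

159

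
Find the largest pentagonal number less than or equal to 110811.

Solve n(3n−1)/2 ≤ 110811 for integer n.
n = 271 gives 110026 ≤ 110811, while n = 272 gives 110840 > 110811; so the answer is 110026.

110026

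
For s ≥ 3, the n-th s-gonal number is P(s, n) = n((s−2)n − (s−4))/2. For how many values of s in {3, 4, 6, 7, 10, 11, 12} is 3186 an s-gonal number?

2

s = 3: P(3, 79) = 3160 and P(3, 80) = 3240; 3186 is not s-gonal.
s = 4: P(4, 56) = 3136 and P(4, 57) = 3249; 3186 is not s-gonal.
s = 6: P(6, 40) = 3160 and P(6, 41) = 3321; 3186 is not s-gonal.
s = 7: P(7, 36) = 3186. ✓
s = 10: P(10, 28) = 3052 and P(10, 29) = 3277; 3186 is not s-gonal.
s = 11: P(11, 27) = 3186. ✓
s = 12: P(12, 25) = 3025 and P(12, 26) = 3276; 3186 is not s-gonal.
Hits: s ∈ {7, 11} → 2.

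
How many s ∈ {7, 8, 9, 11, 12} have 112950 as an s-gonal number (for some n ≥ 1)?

s = 7: P(7, 212) = 112042 and P(7, 213) = 113103; 112950 is not s-gonal.
s = 8: P(8, 194) = 112520 and P(8, 195) = 113685; 112950 is not s-gonal.
s = 9: P(9, 180) = 112950. ✓
s = 11: P(11, 158) = 111785 and P(11, 159) = 113208; 112950 is not s-gonal.
s = 12: P(12, 150) = 111900 and P(12, 151) = 113401; 112950 is not s-gonal.
Hits: s ∈ {9} → 1.

1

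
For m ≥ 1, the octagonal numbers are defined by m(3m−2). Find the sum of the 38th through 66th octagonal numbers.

Σ i(3i−2) = 3Σi² − 2Σi over i = 38..66.
Σi = 2211 − 703 = 1508 and Σi² = 98021 − 17575 = 80446.
3·80446 − 2·1508 = 238322.

238322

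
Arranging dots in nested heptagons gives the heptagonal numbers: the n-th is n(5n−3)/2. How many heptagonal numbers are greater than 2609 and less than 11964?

The n-th heptagonal number is n(5n−3)/2.
Smallest index with value > 2609: n = 33 (giving 2673).
Largest index with value < 11964: n = 69 (giving 11799).
Indices 33 through 69: 37 terms.

37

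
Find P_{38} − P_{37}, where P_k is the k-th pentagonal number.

112

Consecutive pentagonal numbers differ by 3n − 2: here 3·38 − 2 = 112.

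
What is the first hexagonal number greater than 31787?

Solve n(2n−1) > 31787 for integer n.
The largest n with value ≤ 31787 is 126 (since 31626 ≤ 31787 < 32131), so the first above is n = 127, value 32131.

32131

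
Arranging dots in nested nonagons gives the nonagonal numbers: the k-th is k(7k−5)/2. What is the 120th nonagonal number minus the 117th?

2481

120·(7·120 − 5)/2 = 50100 and 117·(7·117 − 5)/2 = 47619.
Difference: 50100 − 47619 = 2481.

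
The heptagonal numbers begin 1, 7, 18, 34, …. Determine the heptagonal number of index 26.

The 26th heptagonal number is n(5n−3)/2 with n = 26.
26·(5·26 − 3)/2 = 26·127/2 = 1651.

1651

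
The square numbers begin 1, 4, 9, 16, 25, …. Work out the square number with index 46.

2116

46² = 2116.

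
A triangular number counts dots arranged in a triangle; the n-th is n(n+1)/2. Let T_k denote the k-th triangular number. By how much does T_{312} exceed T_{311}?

Consecutive triangular numbers differ by n: T_{312} − T_{311} = 312.

312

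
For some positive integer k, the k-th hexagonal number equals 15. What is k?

Set n(2n−1) = 15, giving 2n² − n − 15 = 0.
The discriminant is 1 + 8·15 = 121, and √121 = 11.
So n = (1 + 11) / 4 = 12/4 = 3.
Check: 3·(2·3 − 1) = 15. ✓

3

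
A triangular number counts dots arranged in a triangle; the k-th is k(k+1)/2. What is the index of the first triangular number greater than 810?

40

Solve n(n+1)/2 > 810 for integer n.
The largest n with value ≤ 810 is 39 (since 780 ≤ 810 < 820), so the first above is n = 40, value 820.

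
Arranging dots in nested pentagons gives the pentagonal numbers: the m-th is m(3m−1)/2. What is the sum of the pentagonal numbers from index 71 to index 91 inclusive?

206976

Σ i(3i−1)/2 = (3Σi² − Σi) / 2 over i = 71..91.
Σi = 4186 − 2485 = 1701 and Σi² = 255346 − 116795 = 138551.
(3·138551 − 1·1701) / 2 = 413952/2 = 206976.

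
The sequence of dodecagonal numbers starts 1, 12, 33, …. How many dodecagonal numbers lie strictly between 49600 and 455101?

The n-th dodecagonal number is n(5n−4).
Smallest index with value > 49600: n = 101 (giving 50601).
Largest index with value < 455101: n = 302 (giving 454812).
Indices 101 through 302: 202 terms.

202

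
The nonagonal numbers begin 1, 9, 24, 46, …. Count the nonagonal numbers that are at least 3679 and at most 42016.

The n-th nonagonal number is n(7n−5)/2.
Smallest index with value ≥ 3679: n = 33 (giving 3729).
Largest index with value ≤ 42016: n = 109 (giving 41311).
Indices 33 through 109: 77 terms.

77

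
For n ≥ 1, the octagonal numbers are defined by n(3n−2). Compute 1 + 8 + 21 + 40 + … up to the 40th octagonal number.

64780

Σ i(3i−2) = 3Σi² − 2Σi over i = 1..40.
Σi = 820 and Σi² = 22140.
3·22140 − 2·820 = 64780.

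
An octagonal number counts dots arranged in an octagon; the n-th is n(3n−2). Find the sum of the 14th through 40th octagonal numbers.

Σ i(3i−2) = 3Σi² − 2Σi over i = 14..40.
Σi = 820 − 91 = 729 and Σi² = 22140 − 819 = 21321.
3·21321 − 2·729 = 62505.

62505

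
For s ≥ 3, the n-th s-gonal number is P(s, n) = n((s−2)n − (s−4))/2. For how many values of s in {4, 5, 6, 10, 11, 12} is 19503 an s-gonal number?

1

s = 4: P(4, 139) = 19321 and P(4, 140) = 19600; 19503 is not s-gonal.
s = 5: P(5, 114) = 19437 and P(5, 115) = 19780; 19503 is not s-gonal.
s = 6: P(6, 99) = 19503. ✓
s = 10: P(10, 70) = 19390 and P(10, 71) = 19951; 19503 is not s-gonal.
s = 11: P(11, 66) = 19371 and P(11, 67) = 19966; 19503 is not s-gonal.
s = 12: P(12, 62) = 18972 and P(12, 63) = 19593; 19503 is not s-gonal.
Hits: s ∈ {6} → 1.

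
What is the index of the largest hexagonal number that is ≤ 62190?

176

Solve n(2n−1) ≤ 62190 for integer n.
n = 176 gives 61776 ≤ 62190, while n = 177 gives 62481 > 62190; so the answer is index 176.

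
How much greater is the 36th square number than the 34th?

36² = 1296 and 34² = 1156.
Difference: 1296 − 1156 = 140.

140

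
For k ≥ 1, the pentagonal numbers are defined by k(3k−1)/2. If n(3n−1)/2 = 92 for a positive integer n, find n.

Set n(3n−1)/2 = 92, giving 3n² − n − 184 = 0.
The discriminant is 1 + 24·92 = 2209, and √2209 = 47.
So n = (1 + 47) / 6 = 48/6 = 8.
Check: 8·(3·8 − 1)/2 = 92. ✓

8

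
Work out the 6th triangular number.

21

The 6th triangular number is n(n+1)/2 with n = 6.
6·7/2 = 42/2 = 21.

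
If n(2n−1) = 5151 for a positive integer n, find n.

51

Set n(2n−1) = 5151, giving 2n² − n − 5151 = 0.
The discriminant is 1 + 8·5151 = 41209, and √41209 = 203.
So n = (1 + 203) / 4 = 204/4 = 51.
Check: 51·(2·51 − 1) = 5151. ✓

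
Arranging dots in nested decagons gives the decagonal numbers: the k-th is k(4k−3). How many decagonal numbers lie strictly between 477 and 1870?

The n-th decagonal number is n(4n−3).
Smallest index with value > 477: n = 12 (giving 540).
Largest index with value < 1870: n = 21 (giving 1701).
Indices 12 through 21: 10 terms.

10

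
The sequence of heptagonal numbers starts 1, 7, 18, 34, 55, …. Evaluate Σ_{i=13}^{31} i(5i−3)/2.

Σ i(5i−3)/2 = (5Σi² − 3Σi) / 2 over i = 13..31.
Σi = 496 − 78 = 418 and Σi² = 10416 − 650 = 9766.
(5·9766 − 3·418) / 2 = 47576/2 = 23788.

23788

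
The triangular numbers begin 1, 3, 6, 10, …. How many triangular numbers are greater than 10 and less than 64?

6

The n-th triangular number is n(n+1)/2.
Smallest index with value > 10: n = 5 (giving 15).
Largest index with value < 64: n = 10 (giving 55).
Indices 5 through 10: 6 terms.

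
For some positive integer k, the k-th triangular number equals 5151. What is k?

101

Set n(n+1)/2 = 5151, giving n² + n − 10302 = 0.
So n = (-1 + 203) / 2 = 202/2 = 101.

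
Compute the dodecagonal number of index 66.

21516

66·(5·66 − 4) = 66·326 = 21516.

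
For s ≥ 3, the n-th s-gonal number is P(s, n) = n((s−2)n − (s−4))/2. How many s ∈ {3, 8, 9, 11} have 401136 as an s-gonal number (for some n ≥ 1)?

1

s = 3: P(3, 895) = 400960 and P(3, 896) = 401856; 401136 is not s-gonal.
s = 8: P(8, 366) = 401136. ✓
s = 9: P(9, 338) = 399009 and P(9, 339) = 401376; 401136 is not s-gonal.
s = 11: P(11, 298) = 398575 and P(11, 299) = 401258; 401136 is not s-gonal.
Hits: s ∈ {8} → 1.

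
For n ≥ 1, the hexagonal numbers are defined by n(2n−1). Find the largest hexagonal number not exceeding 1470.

1431

Solve n(2n−1) ≤ 1470 for integer n.
n = 27 gives 1431 ≤ 1470, while n = 28 gives 1540 > 1470; so the answer is 1431.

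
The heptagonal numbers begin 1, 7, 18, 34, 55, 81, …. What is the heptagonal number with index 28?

1918

The 28th heptagonal number is n(5n−3)/2 with n = 28.
28·(5·28 − 3)/2 = 28·137/2 = 1918.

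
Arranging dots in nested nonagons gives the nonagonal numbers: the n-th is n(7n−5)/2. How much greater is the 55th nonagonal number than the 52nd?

55·(7·55 − 5)/2 = 10450 and 52·(7·52 − 5)/2 = 9334.
Difference: 10450 − 9334 = 1116.

1116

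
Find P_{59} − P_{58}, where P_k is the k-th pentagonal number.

Consecutive pentagonal numbers differ by 3n − 2: here 3·59 − 2 = 175.

175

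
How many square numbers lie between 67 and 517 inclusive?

14

The n-th square number is n².
Smallest index with value ≥ 67: n = 9 (giving 81).
Largest index with value ≤ 517: n = 22 (giving 484).
Indices 9 through 22: 14 terms.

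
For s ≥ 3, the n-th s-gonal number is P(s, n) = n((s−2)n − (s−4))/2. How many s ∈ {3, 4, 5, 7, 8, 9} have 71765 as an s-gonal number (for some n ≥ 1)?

s = 3: P(3, 378) = 71631 and P(3, 379) = 72010; 71765 is not s-gonal.
s = 4: P(4, 267) = 71289 and P(4, 268) = 71824; 71765 is not s-gonal.
s = 5: P(5, 218) = 71177 and P(5, 219) = 71832; 71765 is not s-gonal.
s = 7: P(7, 169) = 71149 and P(7, 170) = 71995; 71765 is not s-gonal.
s = 8: P(8, 155) = 71765. ✓
s = 9: P(9, 143) = 71214 and P(9, 144) = 72216; 71765 is not s-gonal.
Hits: s ∈ {8} → 1.

1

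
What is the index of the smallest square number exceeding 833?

29

Solve n² > 833 for integer n.
The largest n with value ≤ 833 is 28 (since 784 ≤ 833 < 841), so the first above is n = 29, value 841.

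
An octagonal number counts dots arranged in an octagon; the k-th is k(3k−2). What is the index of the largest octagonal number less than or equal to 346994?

340

Solve n(3n−2) ≤ 346994 for integer n.
n = 340 gives 346120 ≤ 346994, while n = 341 gives 348161 > 346994; so the answer is index 340.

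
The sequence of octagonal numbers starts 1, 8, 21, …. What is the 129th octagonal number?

129·(3·129 − 2) = 129·385 = 49665.

49665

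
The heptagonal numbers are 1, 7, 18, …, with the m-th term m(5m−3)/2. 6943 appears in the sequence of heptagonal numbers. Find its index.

53

Set n(5n−3)/2 = 6943, giving 5n² − 3n − 13886 = 0.
The discriminant is 9 + 40·6943 = 277729, and √277729 = 527.
So n = (3 + 527) / 10 = 530/10 = 53.
Check: 53·(5·53 − 3)/2 = 6943. ✓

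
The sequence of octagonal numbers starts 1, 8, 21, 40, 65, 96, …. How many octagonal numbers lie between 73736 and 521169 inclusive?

260

The n-th octagonal number is n(3n−2).
Smallest index with value ≥ 73736: n = 158 (giving 74576).
Largest index with value ≤ 521169: n = 417 (giving 520833).
Indices 158 through 417: 260 terms.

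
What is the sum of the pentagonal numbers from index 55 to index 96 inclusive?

366786

Σ i(3i−1)/2 = (3Σi² − Σi) / 2 over i = 55..96.
Σi = 4656 − 1485 = 3171 and Σi² = 299536 − 53955 = 245581.
(3·245581 − 1·3171) / 2 = 733572/2 = 366786.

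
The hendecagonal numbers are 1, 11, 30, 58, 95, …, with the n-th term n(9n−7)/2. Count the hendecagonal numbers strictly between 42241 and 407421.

The n-th hendecagonal number is n(9n−7)/2.
Smallest index with value > 42241: n = 98 (giving 42875).
Largest index with value < 407421: n = 301 (giving 406651).
Indices 98 through 301: 204 terms.

204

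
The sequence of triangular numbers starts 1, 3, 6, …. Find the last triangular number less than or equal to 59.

Solve n(n+1)/2 ≤ 59 for integer n.
n = 10 gives 55 ≤ 59, while n = 11 gives 66 > 59; so the answer is 55.

55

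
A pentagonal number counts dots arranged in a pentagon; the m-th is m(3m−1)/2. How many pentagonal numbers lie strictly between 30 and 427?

13

The n-th pentagonal number is n(3n−1)/2.
Smallest index with value > 30: n = 5 (giving 35).
Largest index with value < 427: n = 17 (giving 425).
Indices 5 through 17: 13 terms.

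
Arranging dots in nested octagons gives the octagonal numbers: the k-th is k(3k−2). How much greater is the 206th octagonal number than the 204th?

206·(3·206 − 2) = 126896 and 204·(3·204 − 2) = 124440.
Difference: 126896 − 124440 = 2456.

2456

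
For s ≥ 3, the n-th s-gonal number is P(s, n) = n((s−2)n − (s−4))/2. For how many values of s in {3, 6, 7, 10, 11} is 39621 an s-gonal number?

s = 3: P(3, 281) = 39621. ✓
s = 6: P(6, 141) = 39621. ✓
s = 7: P(7, 126) = 39501 and P(7, 127) = 40132; 39621 is not s-gonal.
s = 10: P(10, 99) = 38907 and P(10, 100) = 39700; 39621 is not s-gonal.
s = 11: P(11, 94) = 39433 and P(11, 95) = 40280; 39621 is not s-gonal.
Hits: s ∈ {3, 6} → 2.

2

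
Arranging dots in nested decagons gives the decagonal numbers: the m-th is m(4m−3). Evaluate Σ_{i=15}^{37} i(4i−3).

64446

Σ i(4i−3) = 4Σi² − 3Σi over i = 15..37.
Σi = 703 − 105 = 598 and Σi² = 17575 − 1015 = 16560.
4·16560 − 3·598 = 64446.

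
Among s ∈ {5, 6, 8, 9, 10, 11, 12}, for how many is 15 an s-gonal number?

1

s = 5: P(5, 3) = 12 and P(5, 4) = 22; 15 is not s-gonal.
s = 6: P(6, 3) = 15. ✓
s = 8: P(8, 2) = 8 and P(8, 3) = 21; 15 is not s-gonal.
s = 9: P(9, 2) = 9 and P(9, 3) = 24; 15 is not s-gonal.
s = 10: P(10, 2) = 10 and P(10, 3) = 27; 15 is not s-gonal.
s = 11: P(11, 2) = 11 and P(11, 3) = 30; 15 is not s-gonal.
s = 12: P(12, 2) = 12 and P(12, 3) = 33; 15 is not s-gonal.
Hits: s ∈ {6} → 1.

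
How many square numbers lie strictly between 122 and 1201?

The n-th square number is n².
Smallest index with value > 122: n = 12 (giving 144).
Largest index with value < 1201: n = 34 (giving 1156).
Indices 12 through 34: 23 terms.

23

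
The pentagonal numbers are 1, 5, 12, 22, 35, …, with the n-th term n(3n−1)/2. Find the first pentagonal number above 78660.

Solve n(3n−1)/2 > 78660 for integer n.
The largest n with value ≤ 78660 is 229 (since 78547 ≤ 78660 < 79235), so the first above is n = 230, value 79235.

79235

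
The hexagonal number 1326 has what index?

Set n(2n−1) = 1326, giving 2n² − n − 1326 = 0.
The discriminant is 1 + 8·1326 = 10609, and √10609 = 103.
So n = (1 + 103) / 4 = 104/4 = 26.
Check: 26·(2·26 − 1) = 1326. ✓

26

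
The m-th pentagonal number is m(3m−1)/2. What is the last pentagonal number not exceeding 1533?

1520

Solve n(3n−1)/2 ≤ 1533 for integer n.
n = 32 gives 1520 ≤ 1533, while n = 33 gives 1617 > 1533; so the answer is 1520.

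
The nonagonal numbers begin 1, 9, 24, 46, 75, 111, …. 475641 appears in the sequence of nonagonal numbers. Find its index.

369

Set n(7n−5)/2 = 475641, giving 7n² − 5n − 951282 = 0.
The discriminant is 25 + 56·475641 = 26635921, and √26635921 = 5161.
So n = (5 + 5161) / 14 = 5166/14 = 369.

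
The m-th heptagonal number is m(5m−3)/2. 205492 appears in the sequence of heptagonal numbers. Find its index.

Set n(5n−3)/2 = 205492, giving 5n² − 3n − 410984 = 0.
The discriminant is 9 + 40·205492 = 8219689, and √8219689 = 2867.
So n = (3 + 2867) / 10 = 2870/10 = 287.

287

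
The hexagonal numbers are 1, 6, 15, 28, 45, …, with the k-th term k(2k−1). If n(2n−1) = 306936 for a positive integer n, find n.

Set n(2n−1) = 306936, giving 2n² − n − 306936 = 0.
So n = (1 + 1567) / 4 = 1568/4 = 392.

392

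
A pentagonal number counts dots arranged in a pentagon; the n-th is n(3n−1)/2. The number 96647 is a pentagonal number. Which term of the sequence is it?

254

Set n(3n−1)/2 = 96647, giving 3n² − n − 193294 = 0.
So n = (1 + 1523) / 6 = 1524/6 = 254.
Check: 254·(3·254 − 1)/2 = 96647. ✓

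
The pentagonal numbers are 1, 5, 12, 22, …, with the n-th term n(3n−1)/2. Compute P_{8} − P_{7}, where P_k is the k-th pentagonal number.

22

Consecutive pentagonal numbers differ by 3n − 2: here 3·8 − 2 = 22.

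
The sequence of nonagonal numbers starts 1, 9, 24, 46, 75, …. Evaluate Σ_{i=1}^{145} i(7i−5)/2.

Σ i(7i−5)/2 = (7Σi² − 5Σi) / 2 over i = 1..145.
Σi = 10585 and Σi² = 1026745.
(7·1026745 − 5·10585) / 2 = 7134290/2 = 3567145.

3567145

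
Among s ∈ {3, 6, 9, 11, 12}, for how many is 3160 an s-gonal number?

2

s = 3: P(3, 79) = 3160. ✓
s = 6: P(6, 40) = 3160. ✓
s = 9: P(9, 30) = 3075 and P(9, 31) = 3286; 3160 is not s-gonal.
s = 11: P(11, 26) = 2951 and P(11, 27) = 3186; 3160 is not s-gonal.
s = 12: P(12, 25) = 3025 and P(12, 26) = 3276; 3160 is not s-gonal.
Hits: s ∈ {3, 6} → 2.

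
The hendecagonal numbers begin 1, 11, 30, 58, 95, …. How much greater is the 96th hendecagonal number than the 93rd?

2541

96·(9·96 − 7)/2 = 41136 and 93·(9·93 − 7)/2 = 38595.
Difference: 41136 − 38595 = 2541.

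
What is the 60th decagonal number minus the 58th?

938

60·(4·60 − 3) = 14220 and 58·(4·58 − 3) = 13282.
Difference: 14220 − 13282 = 938.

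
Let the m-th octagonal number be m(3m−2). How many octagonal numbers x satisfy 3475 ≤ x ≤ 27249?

The n-th octagonal number is n(3n−2).
Smallest index with value ≥ 3475: n = 35 (giving 3605).
Largest index with value ≤ 27249: n = 95 (giving 26885).
Indices 35 through 95: 61 terms.

61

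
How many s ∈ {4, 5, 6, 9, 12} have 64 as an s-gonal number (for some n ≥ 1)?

s = 4: P(4, 8) = 64. ✓
s = 5: P(5, 6) = 51 and P(5, 7) = 70; 64 is not s-gonal.
s = 6: P(6, 5) = 45 and P(6, 6) = 66; 64 is not s-gonal.
s = 9: P(9, 4) = 46 and P(9, 5) = 75; 64 is not s-gonal.
s = 12: P(12, 4) = 64. ✓
Hits: s ∈ {4, 12} → 2.

2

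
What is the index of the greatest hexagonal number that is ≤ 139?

Solve n(2n−1) ≤ 139 for integer n.
n = 8 gives 120 ≤ 139, while n = 9 gives 153 > 139; so the answer is index 8.

8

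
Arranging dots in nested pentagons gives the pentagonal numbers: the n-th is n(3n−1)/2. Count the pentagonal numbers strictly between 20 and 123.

The n-th pentagonal number is n(3n−1)/2.
Smallest index with value > 20: n = 4 (giving 22).
Largest index with value < 123: n = 9 (giving 117).
Indices 4 through 9: 6 terms.

6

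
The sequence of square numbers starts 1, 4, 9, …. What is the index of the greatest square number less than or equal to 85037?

Solve n² ≤ 85037 for integer n.
n = 291 gives 84681 ≤ 85037, while n = 292 gives 85264 > 85037; so the answer is index 291.

291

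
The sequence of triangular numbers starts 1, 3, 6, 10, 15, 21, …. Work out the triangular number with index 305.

The 305th triangular number is n(n+1)/2 with n = 305.
305·306/2 = 93330/2 = 46665.

46665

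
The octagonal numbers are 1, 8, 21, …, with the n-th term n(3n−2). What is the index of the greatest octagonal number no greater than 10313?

Solve n(3n−2) ≤ 10313 for integer n.
n = 58 gives 9976 ≤ 10313, while n = 59 gives 10325 > 10313; so the answer is index 58.

58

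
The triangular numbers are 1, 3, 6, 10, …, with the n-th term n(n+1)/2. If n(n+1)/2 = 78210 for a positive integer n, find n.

395

Set n(n+1)/2 = 78210, giving n² + n − 156420 = 0.
The discriminant is 1 + 8·78210 = 625681, and √625681 = 791.
So n = (-1 + 791) / 2 = 790/2 = 395.
Check: 395·396/2 = 78210. ✓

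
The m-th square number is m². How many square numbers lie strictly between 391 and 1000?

12

The n-th square number is n².
Smallest index with value > 391: n = 20 (giving 400).
Largest index with value < 1000: n = 31 (giving 961).
Indices 20 through 31: 12 terms.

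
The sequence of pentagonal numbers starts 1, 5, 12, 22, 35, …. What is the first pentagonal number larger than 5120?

5192

Solve n(3n−1)/2 > 5120 for integer n.
The largest n with value ≤ 5120 is 58 (since 5017 ≤ 5120 < 5192), so the first above is n = 59, value 5192.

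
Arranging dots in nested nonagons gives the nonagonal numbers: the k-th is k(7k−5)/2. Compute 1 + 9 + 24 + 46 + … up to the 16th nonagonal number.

4896

Σ i(7i−5)/2 = (7Σi² − 5Σi) / 2 over i = 1..16.
Σi = 136 and Σi² = 1496.
(7·1496 − 5·136) / 2 = 9792/2 = 4896.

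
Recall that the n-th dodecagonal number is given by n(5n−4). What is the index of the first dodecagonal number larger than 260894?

Solve n(5n−4) > 260894 for integer n.
The largest n with value ≤ 260894 is 228 (since 259008 ≤ 260894 < 261289), so the first above is n = 229, value 261289.

229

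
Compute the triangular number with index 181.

16471

The 181st triangular number is n(n+1)/2 with n = 181.
181·182/2 = 32942/2 = 16471.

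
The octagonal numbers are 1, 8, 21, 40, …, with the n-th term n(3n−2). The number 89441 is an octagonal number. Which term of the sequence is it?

Set n(3n−2) = 89441, giving 3n² − 2n − 89441 = 0.
The discriminant is 4 + 12·89441 = 1073296, and √1073296 = 1036.
So n = (2 + 1036) / 6 = 1038/6 = 173.
Check: 173·(3·173 − 2) = 89441. ✓

173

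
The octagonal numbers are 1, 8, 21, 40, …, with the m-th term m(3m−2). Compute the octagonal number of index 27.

The 27th octagonal number is n(3n−2) with n = 27.
27·(3·27 − 2) = 27·79 = 2133.

2133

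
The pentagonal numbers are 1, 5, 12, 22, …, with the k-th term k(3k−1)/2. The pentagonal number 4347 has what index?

Set n(3n−1)/2 = 4347, giving 3n² − n − 8694 = 0.
So n = (1 + 323) / 6 = 324/6 = 54.

54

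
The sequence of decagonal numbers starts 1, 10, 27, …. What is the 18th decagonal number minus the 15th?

387

18·(4·18 − 3) = 1242 and 15·(4·15 − 3) = 855.
Difference: 1242 − 855 = 387.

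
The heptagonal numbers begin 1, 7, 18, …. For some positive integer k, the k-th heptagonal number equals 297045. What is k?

345

Set n(5n−3)/2 = 297045, giving 5n² − 3n − 594090 = 0.
The discriminant is 9 + 40·297045 = 11881809, and √11881809 = 3447.
So n = (3 + 3447) / 10 = 3450/10 = 345.
Check: 345·(5·345 − 3)/2 = 297045. ✓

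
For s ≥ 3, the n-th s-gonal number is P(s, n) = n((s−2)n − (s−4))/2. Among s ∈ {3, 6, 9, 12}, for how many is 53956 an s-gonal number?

s = 3: P(3, 328) = 53956. ✓
s = 6: P(6, 164) = 53628 and P(6, 165) = 54285; 53956 is not s-gonal.
s = 9: P(9, 124) = 53506 and P(9, 125) = 54375; 53956 is not s-gonal.
s = 12: P(12, 104) = 53664 and P(12, 105) = 54705; 53956 is not s-gonal.
Hits: s ∈ {3} → 1.

1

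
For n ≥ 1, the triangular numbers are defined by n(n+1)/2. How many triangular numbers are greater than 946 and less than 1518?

11

The n-th triangular number is n(n+1)/2.
Smallest index with value > 946: n = 44 (giving 990).
Largest index with value < 1518: n = 54 (giving 1485).
Indices 44 through 54: 11 terms.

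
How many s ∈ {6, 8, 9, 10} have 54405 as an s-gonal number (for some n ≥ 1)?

s = 6: P(6, 165) = 54285 and P(6, 166) = 54946; 54405 is not s-gonal.
s = 8: P(8, 135) = 54405. ✓
s = 9: P(9, 125) = 54375 and P(9, 126) = 55251; 54405 is not s-gonal.
s = 10: P(10, 117) = 54405. ✓
Hits: s ∈ {8, 10} → 2.

2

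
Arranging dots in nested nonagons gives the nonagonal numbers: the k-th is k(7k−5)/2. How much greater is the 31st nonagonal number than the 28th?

31·(7·31 − 5)/2 = 3286 and 28·(7·28 − 5)/2 = 2674.
Difference: 3286 − 2674 = 612.

612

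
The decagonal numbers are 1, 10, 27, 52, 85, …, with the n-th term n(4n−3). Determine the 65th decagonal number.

16705

65·(4·65 − 3) = 65·257 = 16705.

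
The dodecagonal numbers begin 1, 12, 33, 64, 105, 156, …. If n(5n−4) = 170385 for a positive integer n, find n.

185

Set n(5n−4) = 170385, giving 5n² − 4n − 170385 = 0.
So n = (4 + 1846) / 10 = 1850/10 = 185.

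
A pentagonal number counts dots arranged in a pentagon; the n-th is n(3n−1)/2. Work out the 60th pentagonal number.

5370

60·(3·60 − 1)/2 = 60·179/2 = 5370.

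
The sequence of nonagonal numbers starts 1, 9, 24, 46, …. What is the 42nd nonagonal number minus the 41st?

Consecutive nonagonal numbers differ by 7n − 6: here 7·42 − 6 = 288.

288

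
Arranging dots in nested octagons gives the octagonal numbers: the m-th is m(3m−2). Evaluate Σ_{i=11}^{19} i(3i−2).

Σ i(3i−2) = 3Σi² − 2Σi over i = 11..19.
Σi = 190 − 55 = 135 and Σi² = 2470 − 385 = 2085.
3·2085 − 2·135 = 5985.

5985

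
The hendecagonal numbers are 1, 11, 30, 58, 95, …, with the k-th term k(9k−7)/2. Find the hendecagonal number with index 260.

The 260th hendecagonal number is n(9n−7)/2 with n = 260.
260·(9·260 − 7)/2 = 260·2333/2 = 303290.

303290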